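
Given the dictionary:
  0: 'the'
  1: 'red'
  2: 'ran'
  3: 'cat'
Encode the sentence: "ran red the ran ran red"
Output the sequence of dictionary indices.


Look up each word in the dictionary:
  'ran' -> 2
  'red' -> 1
  'the' -> 0
  'ran' -> 2
  'ran' -> 2
  'red' -> 1

Encoded: [2, 1, 0, 2, 2, 1]


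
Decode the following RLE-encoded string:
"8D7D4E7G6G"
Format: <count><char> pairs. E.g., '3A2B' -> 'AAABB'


Expanding each <count><char> pair:
  8D -> 'DDDDDDDD'
  7D -> 'DDDDDDD'
  4E -> 'EEEE'
  7G -> 'GGGGGGG'
  6G -> 'GGGGGG'

Decoded = DDDDDDDDDDDDDDDEEEEGGGGGGGGGGGGG


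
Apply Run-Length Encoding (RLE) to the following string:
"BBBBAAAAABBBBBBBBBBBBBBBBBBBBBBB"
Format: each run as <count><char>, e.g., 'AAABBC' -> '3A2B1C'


Scanning runs left to right:
  i=0: run of 'B' x 4 -> '4B'
  i=4: run of 'A' x 5 -> '5A'
  i=9: run of 'B' x 23 -> '23B'

RLE = 4B5A23B


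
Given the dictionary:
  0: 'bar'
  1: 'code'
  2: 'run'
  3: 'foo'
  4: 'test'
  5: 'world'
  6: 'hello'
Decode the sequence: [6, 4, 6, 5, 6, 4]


Look up each index in the dictionary:
  6 -> 'hello'
  4 -> 'test'
  6 -> 'hello'
  5 -> 'world'
  6 -> 'hello'
  4 -> 'test'

Decoded: "hello test hello world hello test"


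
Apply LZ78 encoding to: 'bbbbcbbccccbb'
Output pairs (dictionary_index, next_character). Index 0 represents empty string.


LZ78 encoding steps:
Dictionary: {0: ''}
Step 1: w='' (idx 0), next='b' -> output (0, 'b'), add 'b' as idx 1
Step 2: w='b' (idx 1), next='b' -> output (1, 'b'), add 'bb' as idx 2
Step 3: w='b' (idx 1), next='c' -> output (1, 'c'), add 'bc' as idx 3
Step 4: w='bb' (idx 2), next='c' -> output (2, 'c'), add 'bbc' as idx 4
Step 5: w='' (idx 0), next='c' -> output (0, 'c'), add 'c' as idx 5
Step 6: w='c' (idx 5), next='c' -> output (5, 'c'), add 'cc' as idx 6
Step 7: w='bb' (idx 2), end of input -> output (2, '')


Encoded: [(0, 'b'), (1, 'b'), (1, 'c'), (2, 'c'), (0, 'c'), (5, 'c'), (2, '')]


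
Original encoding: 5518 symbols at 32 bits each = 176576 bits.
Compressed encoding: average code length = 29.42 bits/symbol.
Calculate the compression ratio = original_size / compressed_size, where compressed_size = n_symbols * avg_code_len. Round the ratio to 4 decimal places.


original_size = n_symbols * orig_bits = 5518 * 32 = 176576 bits
compressed_size = n_symbols * avg_code_len = 5518 * 29.42 = 162339.56 bits
ratio = original_size / compressed_size = 176576 / 162339.56 = 1.0877

Compression ratio = 1.0877


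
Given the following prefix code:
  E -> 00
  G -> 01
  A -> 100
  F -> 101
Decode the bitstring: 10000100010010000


Decoding step by step:
Bits 100 -> A
Bits 00 -> E
Bits 100 -> A
Bits 01 -> G
Bits 00 -> E
Bits 100 -> A
Bits 00 -> E


Decoded message: AEAGEAE


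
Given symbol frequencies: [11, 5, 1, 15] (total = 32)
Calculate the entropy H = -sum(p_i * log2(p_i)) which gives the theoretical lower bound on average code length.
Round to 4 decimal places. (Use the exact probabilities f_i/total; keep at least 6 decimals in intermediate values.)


Per-symbol terms -p_i * log2(p_i) with p_i = f_i/32:
  p = 11/32 = 0.343750: log2(p) = -1.540568, -p*log2(p) = 0.529570
  p = 5/32 = 0.156250: log2(p) = -2.678072, -p*log2(p) = 0.418449
  p = 1/32 = 0.031250: log2(p) = -5.000000, -p*log2(p) = 0.156250
  p = 15/32 = 0.468750: log2(p) = -1.093109, -p*log2(p) = 0.512395
H = 0.529570 + 0.418449 + 0.156250 + 0.512395 = 1.616664

H = 1.6167 bits/symbol


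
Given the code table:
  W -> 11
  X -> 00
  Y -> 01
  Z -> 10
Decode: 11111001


Decoding:
11 -> W
11 -> W
10 -> Z
01 -> Y


Result: WWZY


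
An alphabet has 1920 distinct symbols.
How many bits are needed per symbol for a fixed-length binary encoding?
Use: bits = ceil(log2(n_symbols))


log2(1920) = 10.9069
Bracket: 2^10 = 1024 < 1920 <= 2^11 = 2048
So ceil(log2(1920)) = 11

bits = ceil(log2(1920)) = ceil(10.9069) = 11 bits


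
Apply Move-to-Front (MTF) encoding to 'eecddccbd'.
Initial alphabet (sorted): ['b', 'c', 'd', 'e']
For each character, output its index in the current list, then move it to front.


MTF encoding:
'e': index 3 in ['b', 'c', 'd', 'e'] -> ['e', 'b', 'c', 'd']
'e': index 0 in ['e', 'b', 'c', 'd'] -> ['e', 'b', 'c', 'd']
'c': index 2 in ['e', 'b', 'c', 'd'] -> ['c', 'e', 'b', 'd']
'd': index 3 in ['c', 'e', 'b', 'd'] -> ['d', 'c', 'e', 'b']
'd': index 0 in ['d', 'c', 'e', 'b'] -> ['d', 'c', 'e', 'b']
'c': index 1 in ['d', 'c', 'e', 'b'] -> ['c', 'd', 'e', 'b']
'c': index 0 in ['c', 'd', 'e', 'b'] -> ['c', 'd', 'e', 'b']
'b': index 3 in ['c', 'd', 'e', 'b'] -> ['b', 'c', 'd', 'e']
'd': index 2 in ['b', 'c', 'd', 'e'] -> ['d', 'b', 'c', 'e']


Output: [3, 0, 2, 3, 0, 1, 0, 3, 2]


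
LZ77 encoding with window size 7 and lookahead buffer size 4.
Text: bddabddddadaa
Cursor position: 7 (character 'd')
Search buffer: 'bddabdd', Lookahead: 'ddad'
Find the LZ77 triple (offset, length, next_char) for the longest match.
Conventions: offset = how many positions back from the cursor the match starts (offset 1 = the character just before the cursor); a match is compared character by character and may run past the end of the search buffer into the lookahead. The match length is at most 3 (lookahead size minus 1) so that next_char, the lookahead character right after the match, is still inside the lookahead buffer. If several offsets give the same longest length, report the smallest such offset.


Try each offset into the search buffer:
  offset=1 (pos 6, char 'd'): match length 2
  offset=2 (pos 5, char 'd'): match length 2
  offset=3 (pos 4, char 'b'): match length 0
  offset=4 (pos 3, char 'a'): match length 0
  offset=5 (pos 2, char 'd'): match length 1
  offset=6 (pos 1, char 'd'): match length 3
  offset=7 (pos 0, char 'b'): match length 0
Longest match has length 3 at offset 6.
next_char = character at position 7 + 3 = 10 -> 'd'

Best match: offset=6, length=3 (matching 'dda' starting at position 1)
LZ77 triple: (6, 3, 'd')


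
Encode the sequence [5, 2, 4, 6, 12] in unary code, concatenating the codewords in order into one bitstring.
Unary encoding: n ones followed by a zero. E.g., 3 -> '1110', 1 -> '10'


Encode each number as n ones followed by a terminating 0:
  5 -> 111110 (6 bits)
  2 -> 110 (3 bits)
  4 -> 11110 (5 bits)
  6 -> 1111110 (7 bits)
  12 -> 1111111111110 (13 bits)
Total length = 6 + 3 + 5 + 7 + 13 = 34 bits.

Unary([5, 2, 4, 6, 12]) = 1111101101111011111101111111111110 (34 bits)


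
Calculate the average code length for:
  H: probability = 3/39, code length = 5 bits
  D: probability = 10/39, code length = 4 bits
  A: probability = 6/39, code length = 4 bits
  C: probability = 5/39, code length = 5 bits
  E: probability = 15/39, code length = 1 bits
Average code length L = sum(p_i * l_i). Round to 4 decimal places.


Weighted contributions p_i * l_i:
  H: (3/39) * 5 = 15/39
  D: (10/39) * 4 = 40/39
  A: (6/39) * 4 = 24/39
  C: (5/39) * 5 = 25/39
  E: (15/39) * 1 = 15/39
Sum = (15 + 40 + 24 + 25 + 15)/39 = 119/39

L = 119/39 = 3.0513 bits/symbol


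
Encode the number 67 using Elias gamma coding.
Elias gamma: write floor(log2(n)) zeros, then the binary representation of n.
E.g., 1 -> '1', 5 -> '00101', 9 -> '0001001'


num_bits = floor(log2(67)) + 1 = 7
leading_zeros = num_bits - 1 = 6
binary(67) = 1000011

Elias gamma(67) = '000000' + '1000011' = 0000001000011 (13 bits)


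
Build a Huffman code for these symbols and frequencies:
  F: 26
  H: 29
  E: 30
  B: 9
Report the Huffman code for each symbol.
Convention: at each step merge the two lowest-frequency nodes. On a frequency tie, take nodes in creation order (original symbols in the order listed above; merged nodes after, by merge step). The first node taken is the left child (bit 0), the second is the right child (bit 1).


Huffman tree construction:
Step 1: Merge B(9) + F(26) = 35
Step 2: Merge H(29) + E(30) = 59
Step 3: Merge (B+F)(35) + (H+E)(59) = 94
Read each symbol's code off the tree from the root (left child = 0, right child = 1).

Codes:
  F: 01 (length 2)
  H: 10 (length 2)
  E: 11 (length 2)
  B: 00 (length 2)
Average code length: 188/94 = 2.0000 bits/symbol


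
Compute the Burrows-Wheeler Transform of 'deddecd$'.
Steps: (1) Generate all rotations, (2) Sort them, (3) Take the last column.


Rotations (sorted):
  0: $deddecd -> last char: d
  1: cd$dedde -> last char: e
  2: d$deddec -> last char: c
  3: ddecd$de -> last char: e
  4: decd$ded -> last char: d
  5: deddecd$ -> last char: $
  6: ecd$dedd -> last char: d
  7: eddecd$d -> last char: d


BWT = deced$dd


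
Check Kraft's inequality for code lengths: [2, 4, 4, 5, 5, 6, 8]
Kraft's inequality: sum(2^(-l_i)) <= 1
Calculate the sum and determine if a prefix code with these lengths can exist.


Sum = 2^(-2) + 2^(-4) + 2^(-4) + 2^(-5) + 2^(-5) + 2^(-6) + 2^(-8)
    = 0.25 + 0.0625 + 0.0625 + 0.03125 + 0.03125 + 0.015625 + 0.00390625
    = 117/256 = 0.45703125
Since 0.45703125 <= 1, Kraft's inequality IS satisfied.
A prefix code with these lengths CAN exist.

Kraft sum = 0.45703125. Satisfied.


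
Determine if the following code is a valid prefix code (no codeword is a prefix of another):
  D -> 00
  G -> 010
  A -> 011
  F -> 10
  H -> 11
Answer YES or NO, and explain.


Checking each pair (does one codeword prefix another?):
  D='00' vs G='010': no prefix
  D='00' vs A='011': no prefix
  D='00' vs F='10': no prefix
  D='00' vs H='11': no prefix
  G='010' vs D='00': no prefix
  G='010' vs A='011': no prefix
  G='010' vs F='10': no prefix
  G='010' vs H='11': no prefix
  A='011' vs D='00': no prefix
  A='011' vs G='010': no prefix
  A='011' vs F='10': no prefix
  A='011' vs H='11': no prefix
  F='10' vs D='00': no prefix
  F='10' vs G='010': no prefix
  F='10' vs A='011': no prefix
  F='10' vs H='11': no prefix
  H='11' vs D='00': no prefix
  H='11' vs G='010': no prefix
  H='11' vs A='011': no prefix
  H='11' vs F='10': no prefix
No violation found over all pairs.

YES -- this is a valid prefix code. No codeword is a prefix of any other codeword.


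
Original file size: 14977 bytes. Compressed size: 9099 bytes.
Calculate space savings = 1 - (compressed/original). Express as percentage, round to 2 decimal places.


ratio = compressed/original = 9099/14977 = 0.607532
savings = 1 - ratio = 1 - 0.607532 = 0.392468
as a percentage: 0.392468 * 100 = 39.25%

Space savings = 1 - 9099/14977 = 39.25%


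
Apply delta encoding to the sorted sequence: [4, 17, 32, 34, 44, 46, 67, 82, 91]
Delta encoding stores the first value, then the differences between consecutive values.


First value: 4
Deltas:
  17 - 4 = 13
  32 - 17 = 15
  34 - 32 = 2
  44 - 34 = 10
  46 - 44 = 2
  67 - 46 = 21
  82 - 67 = 15
  91 - 82 = 9


Delta encoded: [4, 13, 15, 2, 10, 2, 21, 15, 9]


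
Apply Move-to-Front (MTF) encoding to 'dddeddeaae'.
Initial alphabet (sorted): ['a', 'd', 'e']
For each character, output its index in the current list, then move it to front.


MTF encoding:
'd': index 1 in ['a', 'd', 'e'] -> ['d', 'a', 'e']
'd': index 0 in ['d', 'a', 'e'] -> ['d', 'a', 'e']
'd': index 0 in ['d', 'a', 'e'] -> ['d', 'a', 'e']
'e': index 2 in ['d', 'a', 'e'] -> ['e', 'd', 'a']
'd': index 1 in ['e', 'd', 'a'] -> ['d', 'e', 'a']
'd': index 0 in ['d', 'e', 'a'] -> ['d', 'e', 'a']
'e': index 1 in ['d', 'e', 'a'] -> ['e', 'd', 'a']
'a': index 2 in ['e', 'd', 'a'] -> ['a', 'e', 'd']
'a': index 0 in ['a', 'e', 'd'] -> ['a', 'e', 'd']
'e': index 1 in ['a', 'e', 'd'] -> ['e', 'a', 'd']


Output: [1, 0, 0, 2, 1, 0, 1, 2, 0, 1]


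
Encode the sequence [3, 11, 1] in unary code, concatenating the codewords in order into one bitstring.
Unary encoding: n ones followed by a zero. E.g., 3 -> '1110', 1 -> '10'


Encode each number as n ones followed by a terminating 0:
  3 -> 1110 (4 bits)
  11 -> 111111111110 (12 bits)
  1 -> 10 (2 bits)
Total length = 4 + 12 + 2 = 18 bits.

Unary([3, 11, 1]) = 111011111111111010 (18 bits)


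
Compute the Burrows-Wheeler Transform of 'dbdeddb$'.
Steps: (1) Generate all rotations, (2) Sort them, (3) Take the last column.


Rotations (sorted):
  0: $dbdeddb -> last char: b
  1: b$dbdedd -> last char: d
  2: bdeddb$d -> last char: d
  3: db$dbded -> last char: d
  4: dbdeddb$ -> last char: $
  5: ddb$dbde -> last char: e
  6: deddb$db -> last char: b
  7: eddb$dbd -> last char: d


BWT = bddd$ebd


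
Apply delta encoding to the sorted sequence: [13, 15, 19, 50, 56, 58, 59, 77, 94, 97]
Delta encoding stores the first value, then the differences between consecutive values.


First value: 13
Deltas:
  15 - 13 = 2
  19 - 15 = 4
  50 - 19 = 31
  56 - 50 = 6
  58 - 56 = 2
  59 - 58 = 1
  77 - 59 = 18
  94 - 77 = 17
  97 - 94 = 3


Delta encoded: [13, 2, 4, 31, 6, 2, 1, 18, 17, 3]


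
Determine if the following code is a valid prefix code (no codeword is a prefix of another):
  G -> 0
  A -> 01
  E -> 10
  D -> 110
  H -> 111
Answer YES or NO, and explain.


Checking each pair (does one codeword prefix another?):
  G='0' vs A='01': prefix -- VIOLATION

NO -- this is NOT a valid prefix code. G (0) is a prefix of A (01).


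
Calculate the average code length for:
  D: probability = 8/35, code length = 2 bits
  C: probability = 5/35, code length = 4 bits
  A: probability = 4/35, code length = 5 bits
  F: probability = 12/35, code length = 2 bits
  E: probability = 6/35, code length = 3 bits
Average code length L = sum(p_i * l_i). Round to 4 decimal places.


Weighted contributions p_i * l_i:
  D: (8/35) * 2 = 16/35
  C: (5/35) * 4 = 20/35
  A: (4/35) * 5 = 20/35
  F: (12/35) * 2 = 24/35
  E: (6/35) * 3 = 18/35
Sum = (16 + 20 + 20 + 24 + 18)/35 = 98/35

L = 98/35 = 2.8000 bits/symbol


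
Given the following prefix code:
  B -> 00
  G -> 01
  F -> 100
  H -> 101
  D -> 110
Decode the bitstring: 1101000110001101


Decoding step by step:
Bits 110 -> D
Bits 100 -> F
Bits 01 -> G
Bits 100 -> F
Bits 01 -> G
Bits 101 -> H


Decoded message: DFGFGH


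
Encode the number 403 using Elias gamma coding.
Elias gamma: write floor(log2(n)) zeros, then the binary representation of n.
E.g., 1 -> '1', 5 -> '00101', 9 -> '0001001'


num_bits = floor(log2(403)) + 1 = 9
leading_zeros = num_bits - 1 = 8
binary(403) = 110010011

Elias gamma(403) = '00000000' + '110010011' = 00000000110010011 (17 bits)


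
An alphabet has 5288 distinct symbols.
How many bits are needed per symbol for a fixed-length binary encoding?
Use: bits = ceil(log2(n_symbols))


log2(5288) = 12.3685
Bracket: 2^12 = 4096 < 5288 <= 2^13 = 8192
So ceil(log2(5288)) = 13

bits = ceil(log2(5288)) = ceil(12.3685) = 13 bits


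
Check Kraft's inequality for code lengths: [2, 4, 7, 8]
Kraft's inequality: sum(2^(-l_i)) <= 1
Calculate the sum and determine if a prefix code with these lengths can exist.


Sum = 2^(-2) + 2^(-4) + 2^(-7) + 2^(-8)
    = 0.25 + 0.0625 + 0.0078125 + 0.00390625
    = 83/256 = 0.32421875
Since 0.32421875 <= 1, Kraft's inequality IS satisfied.
A prefix code with these lengths CAN exist.

Kraft sum = 0.32421875. Satisfied.


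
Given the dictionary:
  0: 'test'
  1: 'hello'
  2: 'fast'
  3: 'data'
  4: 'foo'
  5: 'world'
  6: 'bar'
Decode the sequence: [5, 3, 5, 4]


Look up each index in the dictionary:
  5 -> 'world'
  3 -> 'data'
  5 -> 'world'
  4 -> 'foo'

Decoded: "world data world foo"


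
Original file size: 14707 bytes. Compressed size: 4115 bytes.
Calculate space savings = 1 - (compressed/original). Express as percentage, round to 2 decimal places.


ratio = compressed/original = 4115/14707 = 0.279799
savings = 1 - ratio = 1 - 0.279799 = 0.720201
as a percentage: 0.720201 * 100 = 72.02%

Space savings = 1 - 4115/14707 = 72.02%


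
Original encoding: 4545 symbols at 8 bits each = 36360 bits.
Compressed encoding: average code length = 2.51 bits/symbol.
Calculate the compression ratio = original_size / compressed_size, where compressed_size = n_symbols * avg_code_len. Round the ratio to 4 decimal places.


original_size = n_symbols * orig_bits = 4545 * 8 = 36360 bits
compressed_size = n_symbols * avg_code_len = 4545 * 2.51 = 11407.95 bits
ratio = original_size / compressed_size = 36360 / 11407.95 = 3.1873

Compression ratio = 3.1873


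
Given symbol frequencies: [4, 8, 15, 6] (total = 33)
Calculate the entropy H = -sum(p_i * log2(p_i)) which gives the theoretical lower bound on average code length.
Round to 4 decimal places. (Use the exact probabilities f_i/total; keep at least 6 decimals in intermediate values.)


Per-symbol terms -p_i * log2(p_i) with p_i = f_i/33:
  p = 4/33 = 0.121212: log2(p) = -3.044394, -p*log2(p) = 0.369017
  p = 8/33 = 0.242424: log2(p) = -2.044394, -p*log2(p) = 0.495611
  p = 15/33 = 0.454545: log2(p) = -1.137504, -p*log2(p) = 0.517047
  p = 6/33 = 0.181818: log2(p) = -2.459432, -p*log2(p) = 0.447169
H = 0.369017 + 0.495611 + 0.517047 + 0.447169 = 1.828844

H = 1.8288 bits/symbol


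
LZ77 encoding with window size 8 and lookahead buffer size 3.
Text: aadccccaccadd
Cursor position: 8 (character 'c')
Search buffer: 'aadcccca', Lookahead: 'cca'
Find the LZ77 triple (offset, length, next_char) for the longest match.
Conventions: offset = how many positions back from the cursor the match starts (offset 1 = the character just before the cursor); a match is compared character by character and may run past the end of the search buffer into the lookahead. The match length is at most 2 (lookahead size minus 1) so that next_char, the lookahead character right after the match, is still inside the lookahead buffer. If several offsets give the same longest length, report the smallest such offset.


Try each offset into the search buffer:
  offset=1 (pos 7, char 'a'): match length 0
  offset=2 (pos 6, char 'c'): match length 1
  offset=3 (pos 5, char 'c'): match length 2
  offset=4 (pos 4, char 'c'): match length 2
  offset=5 (pos 3, char 'c'): match length 2
  offset=6 (pos 2, char 'd'): match length 0
  offset=7 (pos 1, char 'a'): match length 0
  offset=8 (pos 0, char 'a'): match length 0
Longest match has length 2, found at offsets 3, 4, 5; take the smallest, offset 3.
next_char = character at position 8 + 2 = 10 -> 'a'

Best match: offset=3, length=2 (matching 'cc' starting at position 5)
LZ77 triple: (3, 2, 'a')


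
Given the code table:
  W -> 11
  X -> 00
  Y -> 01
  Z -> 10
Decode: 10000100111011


Decoding:
10 -> Z
00 -> X
01 -> Y
00 -> X
11 -> W
10 -> Z
11 -> W


Result: ZXYXWZW


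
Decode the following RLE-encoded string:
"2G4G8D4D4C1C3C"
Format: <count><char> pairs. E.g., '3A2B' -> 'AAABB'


Expanding each <count><char> pair:
  2G -> 'GG'
  4G -> 'GGGG'
  8D -> 'DDDDDDDD'
  4D -> 'DDDD'
  4C -> 'CCCC'
  1C -> 'C'
  3C -> 'CCC'

Decoded = GGGGGGDDDDDDDDDDDDCCCCCCCC


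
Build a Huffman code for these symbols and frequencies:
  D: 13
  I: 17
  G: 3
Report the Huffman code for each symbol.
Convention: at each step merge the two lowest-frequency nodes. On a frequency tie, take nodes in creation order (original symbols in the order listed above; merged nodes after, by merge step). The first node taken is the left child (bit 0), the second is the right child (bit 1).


Huffman tree construction:
Step 1: Merge G(3) + D(13) = 16
Step 2: Merge (G+D)(16) + I(17) = 33
Read each symbol's code off the tree from the root (left child = 0, right child = 1).

Codes:
  D: 01 (length 2)
  I: 1 (length 1)
  G: 00 (length 2)
Average code length: 49/33 = 1.4848 bits/symbol


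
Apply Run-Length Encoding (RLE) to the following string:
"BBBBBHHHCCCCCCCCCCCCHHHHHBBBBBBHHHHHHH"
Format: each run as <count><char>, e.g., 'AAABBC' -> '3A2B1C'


Scanning runs left to right:
  i=0: run of 'B' x 5 -> '5B'
  i=5: run of 'H' x 3 -> '3H'
  i=8: run of 'C' x 12 -> '12C'
  i=20: run of 'H' x 5 -> '5H'
  i=25: run of 'B' x 6 -> '6B'
  i=31: run of 'H' x 7 -> '7H'

RLE = 5B3H12C5H6B7H


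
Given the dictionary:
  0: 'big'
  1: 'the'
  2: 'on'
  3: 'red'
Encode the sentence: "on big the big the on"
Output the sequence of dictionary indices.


Look up each word in the dictionary:
  'on' -> 2
  'big' -> 0
  'the' -> 1
  'big' -> 0
  'the' -> 1
  'on' -> 2

Encoded: [2, 0, 1, 0, 1, 2]


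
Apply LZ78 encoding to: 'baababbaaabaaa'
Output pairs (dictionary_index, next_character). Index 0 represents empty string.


LZ78 encoding steps:
Dictionary: {0: ''}
Step 1: w='' (idx 0), next='b' -> output (0, 'b'), add 'b' as idx 1
Step 2: w='' (idx 0), next='a' -> output (0, 'a'), add 'a' as idx 2
Step 3: w='a' (idx 2), next='b' -> output (2, 'b'), add 'ab' as idx 3
Step 4: w='ab' (idx 3), next='b' -> output (3, 'b'), add 'abb' as idx 4
Step 5: w='a' (idx 2), next='a' -> output (2, 'a'), add 'aa' as idx 5
Step 6: w='ab' (idx 3), next='a' -> output (3, 'a'), add 'aba' as idx 6
Step 7: w='aa' (idx 5), end of input -> output (5, '')


Encoded: [(0, 'b'), (0, 'a'), (2, 'b'), (3, 'b'), (2, 'a'), (3, 'a'), (5, '')]


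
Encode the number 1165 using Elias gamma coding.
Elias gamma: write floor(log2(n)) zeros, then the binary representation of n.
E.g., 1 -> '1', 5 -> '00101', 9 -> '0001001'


num_bits = floor(log2(1165)) + 1 = 11
leading_zeros = num_bits - 1 = 10
binary(1165) = 10010001101

Elias gamma(1165) = '0000000000' + '10010001101' = 000000000010010001101 (21 bits)


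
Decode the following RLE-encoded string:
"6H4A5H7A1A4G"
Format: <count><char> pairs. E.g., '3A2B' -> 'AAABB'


Expanding each <count><char> pair:
  6H -> 'HHHHHH'
  4A -> 'AAAA'
  5H -> 'HHHHH'
  7A -> 'AAAAAAA'
  1A -> 'A'
  4G -> 'GGGG'

Decoded = HHHHHHAAAAHHHHHAAAAAAAAGGGG


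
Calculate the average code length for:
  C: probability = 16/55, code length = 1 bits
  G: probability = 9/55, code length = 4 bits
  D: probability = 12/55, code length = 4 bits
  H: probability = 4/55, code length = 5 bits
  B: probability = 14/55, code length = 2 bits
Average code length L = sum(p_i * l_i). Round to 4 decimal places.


Weighted contributions p_i * l_i:
  C: (16/55) * 1 = 16/55
  G: (9/55) * 4 = 36/55
  D: (12/55) * 4 = 48/55
  H: (4/55) * 5 = 20/55
  B: (14/55) * 2 = 28/55
Sum = (16 + 36 + 48 + 20 + 28)/55 = 148/55

L = 148/55 = 2.6909 bits/symbol


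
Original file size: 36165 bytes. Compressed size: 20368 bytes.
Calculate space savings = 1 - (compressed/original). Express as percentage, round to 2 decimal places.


ratio = compressed/original = 20368/36165 = 0.563196
savings = 1 - ratio = 1 - 0.563196 = 0.436804
as a percentage: 0.436804 * 100 = 43.68%

Space savings = 1 - 20368/36165 = 43.68%


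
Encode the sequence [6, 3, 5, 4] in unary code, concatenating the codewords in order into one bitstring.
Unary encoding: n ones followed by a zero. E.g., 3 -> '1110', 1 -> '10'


Encode each number as n ones followed by a terminating 0:
  6 -> 1111110 (7 bits)
  3 -> 1110 (4 bits)
  5 -> 111110 (6 bits)
  4 -> 11110 (5 bits)
Total length = 7 + 4 + 6 + 5 = 22 bits.

Unary([6, 3, 5, 4]) = 1111110111011111011110 (22 bits)


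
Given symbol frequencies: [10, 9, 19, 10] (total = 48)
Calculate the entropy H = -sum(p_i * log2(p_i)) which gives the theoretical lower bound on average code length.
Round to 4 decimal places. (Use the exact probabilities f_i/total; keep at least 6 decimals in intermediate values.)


Per-symbol terms -p_i * log2(p_i) with p_i = f_i/48:
  p = 10/48 = 0.208333: log2(p) = -2.263034, -p*log2(p) = 0.471466
  p = 9/48 = 0.187500: log2(p) = -2.415037, -p*log2(p) = 0.452820
  p = 19/48 = 0.395833: log2(p) = -1.337035, -p*log2(p) = 0.529243
  p = 10/48 = 0.208333: log2(p) = -2.263034, -p*log2(p) = 0.471466
H = 0.471466 + 0.452820 + 0.529243 + 0.471466 = 1.924995

H = 1.925 bits/symbol


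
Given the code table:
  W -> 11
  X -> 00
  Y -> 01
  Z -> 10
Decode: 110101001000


Decoding:
11 -> W
01 -> Y
01 -> Y
00 -> X
10 -> Z
00 -> X


Result: WYYXZX


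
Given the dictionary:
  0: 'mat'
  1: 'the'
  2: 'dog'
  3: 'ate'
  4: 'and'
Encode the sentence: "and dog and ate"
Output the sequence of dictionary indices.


Look up each word in the dictionary:
  'and' -> 4
  'dog' -> 2
  'and' -> 4
  'ate' -> 3

Encoded: [4, 2, 4, 3]


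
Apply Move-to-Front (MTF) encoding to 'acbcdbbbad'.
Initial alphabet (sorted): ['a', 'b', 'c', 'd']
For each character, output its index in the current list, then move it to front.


MTF encoding:
'a': index 0 in ['a', 'b', 'c', 'd'] -> ['a', 'b', 'c', 'd']
'c': index 2 in ['a', 'b', 'c', 'd'] -> ['c', 'a', 'b', 'd']
'b': index 2 in ['c', 'a', 'b', 'd'] -> ['b', 'c', 'a', 'd']
'c': index 1 in ['b', 'c', 'a', 'd'] -> ['c', 'b', 'a', 'd']
'd': index 3 in ['c', 'b', 'a', 'd'] -> ['d', 'c', 'b', 'a']
'b': index 2 in ['d', 'c', 'b', 'a'] -> ['b', 'd', 'c', 'a']
'b': index 0 in ['b', 'd', 'c', 'a'] -> ['b', 'd', 'c', 'a']
'b': index 0 in ['b', 'd', 'c', 'a'] -> ['b', 'd', 'c', 'a']
'a': index 3 in ['b', 'd', 'c', 'a'] -> ['a', 'b', 'd', 'c']
'd': index 2 in ['a', 'b', 'd', 'c'] -> ['d', 'a', 'b', 'c']


Output: [0, 2, 2, 1, 3, 2, 0, 0, 3, 2]


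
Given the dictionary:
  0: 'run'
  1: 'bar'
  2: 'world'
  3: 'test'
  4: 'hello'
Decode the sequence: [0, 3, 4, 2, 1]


Look up each index in the dictionary:
  0 -> 'run'
  3 -> 'test'
  4 -> 'hello'
  2 -> 'world'
  1 -> 'bar'

Decoded: "run test hello world bar"


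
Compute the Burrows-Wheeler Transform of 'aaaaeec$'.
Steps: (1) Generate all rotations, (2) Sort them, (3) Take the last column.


Rotations (sorted):
  0: $aaaaeec -> last char: c
  1: aaaaeec$ -> last char: $
  2: aaaeec$a -> last char: a
  3: aaeec$aa -> last char: a
  4: aeec$aaa -> last char: a
  5: c$aaaaee -> last char: e
  6: ec$aaaae -> last char: e
  7: eec$aaaa -> last char: a


BWT = c$aaaeea


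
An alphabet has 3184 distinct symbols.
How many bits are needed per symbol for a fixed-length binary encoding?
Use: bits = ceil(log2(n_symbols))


log2(3184) = 11.6366
Bracket: 2^11 = 2048 < 3184 <= 2^12 = 4096
So ceil(log2(3184)) = 12

bits = ceil(log2(3184)) = ceil(11.6366) = 12 bits


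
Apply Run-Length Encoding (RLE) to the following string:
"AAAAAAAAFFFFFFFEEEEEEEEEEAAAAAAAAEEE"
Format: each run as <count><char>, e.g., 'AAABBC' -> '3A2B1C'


Scanning runs left to right:
  i=0: run of 'A' x 8 -> '8A'
  i=8: run of 'F' x 7 -> '7F'
  i=15: run of 'E' x 10 -> '10E'
  i=25: run of 'A' x 8 -> '8A'
  i=33: run of 'E' x 3 -> '3E'

RLE = 8A7F10E8A3E


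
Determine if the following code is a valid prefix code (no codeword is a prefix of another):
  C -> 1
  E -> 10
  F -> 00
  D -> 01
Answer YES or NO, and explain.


Checking each pair (does one codeword prefix another?):
  C='1' vs E='10': prefix -- VIOLATION

NO -- this is NOT a valid prefix code. C (1) is a prefix of E (10).


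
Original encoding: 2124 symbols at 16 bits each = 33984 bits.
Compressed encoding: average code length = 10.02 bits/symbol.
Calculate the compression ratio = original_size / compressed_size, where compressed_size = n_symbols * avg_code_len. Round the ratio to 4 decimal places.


original_size = n_symbols * orig_bits = 2124 * 16 = 33984 bits
compressed_size = n_symbols * avg_code_len = 2124 * 10.02 = 21282.48 bits
ratio = original_size / compressed_size = 33984 / 21282.48 = 1.5968

Compression ratio = 1.5968


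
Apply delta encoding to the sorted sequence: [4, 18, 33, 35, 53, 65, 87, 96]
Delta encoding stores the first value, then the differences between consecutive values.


First value: 4
Deltas:
  18 - 4 = 14
  33 - 18 = 15
  35 - 33 = 2
  53 - 35 = 18
  65 - 53 = 12
  87 - 65 = 22
  96 - 87 = 9


Delta encoded: [4, 14, 15, 2, 18, 12, 22, 9]


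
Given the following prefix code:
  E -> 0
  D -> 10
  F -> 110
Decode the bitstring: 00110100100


Decoding step by step:
Bits 0 -> E
Bits 0 -> E
Bits 110 -> F
Bits 10 -> D
Bits 0 -> E
Bits 10 -> D
Bits 0 -> E


Decoded message: EEFDEDE


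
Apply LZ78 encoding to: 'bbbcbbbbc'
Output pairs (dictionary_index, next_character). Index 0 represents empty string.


LZ78 encoding steps:
Dictionary: {0: ''}
Step 1: w='' (idx 0), next='b' -> output (0, 'b'), add 'b' as idx 1
Step 2: w='b' (idx 1), next='b' -> output (1, 'b'), add 'bb' as idx 2
Step 3: w='' (idx 0), next='c' -> output (0, 'c'), add 'c' as idx 3
Step 4: w='bb' (idx 2), next='b' -> output (2, 'b'), add 'bbb' as idx 4
Step 5: w='b' (idx 1), next='c' -> output (1, 'c'), add 'bc' as idx 5


Encoded: [(0, 'b'), (1, 'b'), (0, 'c'), (2, 'b'), (1, 'c')]


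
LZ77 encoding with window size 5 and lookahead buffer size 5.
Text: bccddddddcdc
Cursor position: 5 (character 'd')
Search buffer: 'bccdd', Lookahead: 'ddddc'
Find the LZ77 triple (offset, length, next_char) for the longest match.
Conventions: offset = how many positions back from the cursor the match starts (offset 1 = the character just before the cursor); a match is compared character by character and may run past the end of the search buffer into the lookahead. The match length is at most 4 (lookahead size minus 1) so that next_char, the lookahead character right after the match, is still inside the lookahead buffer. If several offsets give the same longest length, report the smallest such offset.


Try each offset into the search buffer:
  offset=1 (pos 4, char 'd'): match length 4
  offset=2 (pos 3, char 'd'): match length 4
  offset=3 (pos 2, char 'c'): match length 0
  offset=4 (pos 1, char 'c'): match length 0
  offset=5 (pos 0, char 'b'): match length 0
Longest match has length 4, found at offsets 1, 2; take the smallest, offset 1.
next_char = character at position 5 + 4 = 9 -> 'c'

Best match: offset=1, length=4 (matching 'dddd' starting at position 4)
LZ77 triple: (1, 4, 'c')


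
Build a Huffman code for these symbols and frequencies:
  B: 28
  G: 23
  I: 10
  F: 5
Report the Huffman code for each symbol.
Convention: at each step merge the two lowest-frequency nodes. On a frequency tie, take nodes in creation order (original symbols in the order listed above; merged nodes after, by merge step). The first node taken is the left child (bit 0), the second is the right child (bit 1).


Huffman tree construction:
Step 1: Merge F(5) + I(10) = 15
Step 2: Merge (F+I)(15) + G(23) = 38
Step 3: Merge B(28) + ((F+I)+G)(38) = 66
Read each symbol's code off the tree from the root (left child = 0, right child = 1).

Codes:
  B: 0 (length 1)
  G: 11 (length 2)
  I: 101 (length 3)
  F: 100 (length 3)
Average code length: 119/66 = 1.8030 bits/symbol


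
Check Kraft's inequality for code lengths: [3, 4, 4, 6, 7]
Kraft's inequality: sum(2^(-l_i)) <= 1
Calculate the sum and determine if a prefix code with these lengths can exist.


Sum = 2^(-3) + 2^(-4) + 2^(-4) + 2^(-6) + 2^(-7)
    = 0.125 + 0.0625 + 0.0625 + 0.015625 + 0.0078125
    = 35/128 = 0.2734375
Since 0.2734375 <= 1, Kraft's inequality IS satisfied.
A prefix code with these lengths CAN exist.

Kraft sum = 0.2734375. Satisfied.


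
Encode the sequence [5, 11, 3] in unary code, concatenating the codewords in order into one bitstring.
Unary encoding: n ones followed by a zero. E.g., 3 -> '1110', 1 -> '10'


Encode each number as n ones followed by a terminating 0:
  5 -> 111110 (6 bits)
  11 -> 111111111110 (12 bits)
  3 -> 1110 (4 bits)
Total length = 6 + 12 + 4 = 22 bits.

Unary([5, 11, 3]) = 1111101111111111101110 (22 bits)


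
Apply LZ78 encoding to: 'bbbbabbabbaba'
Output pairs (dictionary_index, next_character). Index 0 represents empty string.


LZ78 encoding steps:
Dictionary: {0: ''}
Step 1: w='' (idx 0), next='b' -> output (0, 'b'), add 'b' as idx 1
Step 2: w='b' (idx 1), next='b' -> output (1, 'b'), add 'bb' as idx 2
Step 3: w='b' (idx 1), next='a' -> output (1, 'a'), add 'ba' as idx 3
Step 4: w='bb' (idx 2), next='a' -> output (2, 'a'), add 'bba' as idx 4
Step 5: w='bba' (idx 4), next='b' -> output (4, 'b'), add 'bbab' as idx 5
Step 6: w='' (idx 0), next='a' -> output (0, 'a'), add 'a' as idx 6


Encoded: [(0, 'b'), (1, 'b'), (1, 'a'), (2, 'a'), (4, 'b'), (0, 'a')]


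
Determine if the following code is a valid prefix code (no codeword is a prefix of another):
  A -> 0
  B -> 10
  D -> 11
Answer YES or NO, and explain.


Checking each pair (does one codeword prefix another?):
  A='0' vs B='10': no prefix
  A='0' vs D='11': no prefix
  B='10' vs A='0': no prefix
  B='10' vs D='11': no prefix
  D='11' vs A='0': no prefix
  D='11' vs B='10': no prefix
No violation found over all pairs.

YES -- this is a valid prefix code. No codeword is a prefix of any other codeword.


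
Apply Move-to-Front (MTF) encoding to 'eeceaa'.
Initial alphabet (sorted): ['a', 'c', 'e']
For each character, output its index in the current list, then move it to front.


MTF encoding:
'e': index 2 in ['a', 'c', 'e'] -> ['e', 'a', 'c']
'e': index 0 in ['e', 'a', 'c'] -> ['e', 'a', 'c']
'c': index 2 in ['e', 'a', 'c'] -> ['c', 'e', 'a']
'e': index 1 in ['c', 'e', 'a'] -> ['e', 'c', 'a']
'a': index 2 in ['e', 'c', 'a'] -> ['a', 'e', 'c']
'a': index 0 in ['a', 'e', 'c'] -> ['a', 'e', 'c']


Output: [2, 0, 2, 1, 2, 0]


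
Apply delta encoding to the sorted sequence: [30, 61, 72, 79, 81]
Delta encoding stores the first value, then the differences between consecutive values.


First value: 30
Deltas:
  61 - 30 = 31
  72 - 61 = 11
  79 - 72 = 7
  81 - 79 = 2


Delta encoded: [30, 31, 11, 7, 2]


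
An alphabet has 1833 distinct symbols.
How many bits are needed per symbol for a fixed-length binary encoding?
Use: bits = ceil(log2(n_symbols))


log2(1833) = 10.84
Bracket: 2^10 = 1024 < 1833 <= 2^11 = 2048
So ceil(log2(1833)) = 11

bits = ceil(log2(1833)) = ceil(10.84) = 11 bits


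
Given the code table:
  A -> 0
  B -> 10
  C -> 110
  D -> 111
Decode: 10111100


Decoding:
10 -> B
111 -> D
10 -> B
0 -> A


Result: BDBA


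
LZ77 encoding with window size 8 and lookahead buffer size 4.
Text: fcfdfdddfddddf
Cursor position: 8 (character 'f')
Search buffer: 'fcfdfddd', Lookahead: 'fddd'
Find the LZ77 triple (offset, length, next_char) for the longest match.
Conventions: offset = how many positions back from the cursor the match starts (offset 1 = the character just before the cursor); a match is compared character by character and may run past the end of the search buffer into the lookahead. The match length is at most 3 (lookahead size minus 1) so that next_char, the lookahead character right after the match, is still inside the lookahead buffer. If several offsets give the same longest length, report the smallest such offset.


Try each offset into the search buffer:
  offset=1 (pos 7, char 'd'): match length 0
  offset=2 (pos 6, char 'd'): match length 0
  offset=3 (pos 5, char 'd'): match length 0
  offset=4 (pos 4, char 'f'): match length 3
  offset=5 (pos 3, char 'd'): match length 0
  offset=6 (pos 2, char 'f'): match length 2
  offset=7 (pos 1, char 'c'): match length 0
  offset=8 (pos 0, char 'f'): match length 1
Longest match has length 3 at offset 4.
next_char = character at position 8 + 3 = 11 -> 'd'

Best match: offset=4, length=3 (matching 'fdd' starting at position 4)
LZ77 triple: (4, 3, 'd')


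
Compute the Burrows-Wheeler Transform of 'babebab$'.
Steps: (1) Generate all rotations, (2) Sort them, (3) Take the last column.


Rotations (sorted):
  0: $babebab -> last char: b
  1: ab$babeb -> last char: b
  2: abebab$b -> last char: b
  3: b$babeba -> last char: a
  4: bab$babe -> last char: e
  5: babebab$ -> last char: $
  6: bebab$ba -> last char: a
  7: ebab$bab -> last char: b


BWT = bbbae$ab


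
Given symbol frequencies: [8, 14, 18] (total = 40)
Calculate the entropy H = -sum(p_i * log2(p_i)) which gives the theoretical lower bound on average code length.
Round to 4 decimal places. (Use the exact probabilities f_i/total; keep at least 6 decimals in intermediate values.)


Per-symbol terms -p_i * log2(p_i) with p_i = f_i/40:
  p = 8/40 = 0.200000: log2(p) = -2.321928, -p*log2(p) = 0.464386
  p = 14/40 = 0.350000: log2(p) = -1.514573, -p*log2(p) = 0.530101
  p = 18/40 = 0.450000: log2(p) = -1.152003, -p*log2(p) = 0.518401
H = 0.464386 + 0.530101 + 0.518401 = 1.512888

H = 1.5129 bits/symbol


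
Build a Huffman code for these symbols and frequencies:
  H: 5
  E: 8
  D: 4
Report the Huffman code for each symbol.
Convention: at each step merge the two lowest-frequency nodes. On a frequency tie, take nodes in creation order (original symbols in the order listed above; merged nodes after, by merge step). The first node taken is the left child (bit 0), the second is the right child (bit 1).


Huffman tree construction:
Step 1: Merge D(4) + H(5) = 9
Step 2: Merge E(8) + (D+H)(9) = 17
Read each symbol's code off the tree from the root (left child = 0, right child = 1).

Codes:
  H: 11 (length 2)
  E: 0 (length 1)
  D: 10 (length 2)
Average code length: 26/17 = 1.5294 bits/symbol


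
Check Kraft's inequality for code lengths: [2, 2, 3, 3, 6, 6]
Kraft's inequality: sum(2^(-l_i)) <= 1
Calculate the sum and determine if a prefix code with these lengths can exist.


Sum = 2^(-2) + 2^(-2) + 2^(-3) + 2^(-3) + 2^(-6) + 2^(-6)
    = 0.25 + 0.25 + 0.125 + 0.125 + 0.015625 + 0.015625
    = 50/64 = 0.78125
Since 0.78125 <= 1, Kraft's inequality IS satisfied.
A prefix code with these lengths CAN exist.

Kraft sum = 0.78125. Satisfied.


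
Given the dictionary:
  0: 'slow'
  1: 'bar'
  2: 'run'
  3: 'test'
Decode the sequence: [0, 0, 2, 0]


Look up each index in the dictionary:
  0 -> 'slow'
  0 -> 'slow'
  2 -> 'run'
  0 -> 'slow'

Decoded: "slow slow run slow"


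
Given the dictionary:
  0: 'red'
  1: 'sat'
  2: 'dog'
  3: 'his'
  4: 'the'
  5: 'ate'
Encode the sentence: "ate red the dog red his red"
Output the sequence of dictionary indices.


Look up each word in the dictionary:
  'ate' -> 5
  'red' -> 0
  'the' -> 4
  'dog' -> 2
  'red' -> 0
  'his' -> 3
  'red' -> 0

Encoded: [5, 0, 4, 2, 0, 3, 0]


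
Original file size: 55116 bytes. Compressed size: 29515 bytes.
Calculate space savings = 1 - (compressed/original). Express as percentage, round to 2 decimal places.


ratio = compressed/original = 29515/55116 = 0.535507
savings = 1 - ratio = 1 - 0.535507 = 0.464493
as a percentage: 0.464493 * 100 = 46.45%

Space savings = 1 - 29515/55116 = 46.45%


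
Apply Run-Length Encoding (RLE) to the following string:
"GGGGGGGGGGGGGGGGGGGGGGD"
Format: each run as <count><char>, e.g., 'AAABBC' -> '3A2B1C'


Scanning runs left to right:
  i=0: run of 'G' x 22 -> '22G'
  i=22: run of 'D' x 1 -> '1D'

RLE = 22G1D


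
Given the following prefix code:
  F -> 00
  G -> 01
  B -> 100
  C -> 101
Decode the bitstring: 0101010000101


Decoding step by step:
Bits 01 -> G
Bits 01 -> G
Bits 01 -> G
Bits 00 -> F
Bits 00 -> F
Bits 101 -> C


Decoded message: GGGFFC


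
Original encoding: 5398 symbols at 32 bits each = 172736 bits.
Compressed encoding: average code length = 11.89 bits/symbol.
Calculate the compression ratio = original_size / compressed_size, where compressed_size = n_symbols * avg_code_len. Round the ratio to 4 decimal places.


original_size = n_symbols * orig_bits = 5398 * 32 = 172736 bits
compressed_size = n_symbols * avg_code_len = 5398 * 11.89 = 64182.22 bits
ratio = original_size / compressed_size = 172736 / 64182.22 = 2.6913

Compression ratio = 2.6913


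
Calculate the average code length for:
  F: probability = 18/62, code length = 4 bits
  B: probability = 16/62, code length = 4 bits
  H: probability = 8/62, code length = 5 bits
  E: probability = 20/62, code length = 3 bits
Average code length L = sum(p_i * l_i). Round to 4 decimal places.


Weighted contributions p_i * l_i:
  F: (18/62) * 4 = 72/62
  B: (16/62) * 4 = 64/62
  H: (8/62) * 5 = 40/62
  E: (20/62) * 3 = 60/62
Sum = (72 + 64 + 40 + 60)/62 = 236/62

L = 236/62 = 3.8065 bits/symbol


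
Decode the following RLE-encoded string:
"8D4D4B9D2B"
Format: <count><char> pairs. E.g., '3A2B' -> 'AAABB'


Expanding each <count><char> pair:
  8D -> 'DDDDDDDD'
  4D -> 'DDDD'
  4B -> 'BBBB'
  9D -> 'DDDDDDDDD'
  2B -> 'BB'

Decoded = DDDDDDDDDDDDBBBBDDDDDDDDDBB


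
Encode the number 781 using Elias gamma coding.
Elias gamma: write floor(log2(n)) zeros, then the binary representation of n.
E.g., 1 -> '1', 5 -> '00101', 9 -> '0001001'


num_bits = floor(log2(781)) + 1 = 10
leading_zeros = num_bits - 1 = 9
binary(781) = 1100001101

Elias gamma(781) = '000000000' + '1100001101' = 0000000001100001101 (19 bits)


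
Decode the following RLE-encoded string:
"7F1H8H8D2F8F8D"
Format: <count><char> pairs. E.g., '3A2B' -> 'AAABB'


Expanding each <count><char> pair:
  7F -> 'FFFFFFF'
  1H -> 'H'
  8H -> 'HHHHHHHH'
  8D -> 'DDDDDDDD'
  2F -> 'FF'
  8F -> 'FFFFFFFF'
  8D -> 'DDDDDDDD'

Decoded = FFFFFFFHHHHHHHHHDDDDDDDDFFFFFFFFFFDDDDDDDD
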